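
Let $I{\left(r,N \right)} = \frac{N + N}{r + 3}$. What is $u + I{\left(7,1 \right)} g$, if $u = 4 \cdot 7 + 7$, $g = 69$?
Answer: $\frac{244}{5} \approx 48.8$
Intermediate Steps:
$u = 35$ ($u = 28 + 7 = 35$)
$I{\left(r,N \right)} = \frac{2 N}{3 + r}$
$u + I{\left(7,1 \right)} g = 35 + 2 \cdot 1 \frac{1}{3 + 7} \cdot 69 = 35 + 2 \cdot 1 \cdot \frac{1}{10} \cdot 69 = 35 + \frac{1}{5} \cdot 69 = 35 + \frac{69}{5} = \frac{244}{5}$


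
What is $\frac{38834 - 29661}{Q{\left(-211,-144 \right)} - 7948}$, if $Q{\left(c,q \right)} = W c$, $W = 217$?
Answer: $- \frac{9173}{53735} \approx -0.17071$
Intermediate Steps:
$Q{\left(c,q \right)} = 217 c$
$\frac{38834 - 29661}{Q{\left(-211,-144 \right)} - 7948} = \frac{38834 - 29661}{217 \left(-211\right) - 7948} = \frac{9173}{-45787 - 7948} = \frac{9173}{-53735} = 9173 \left(- \frac{1}{53735}\right) = - \frac{9173}{53735}$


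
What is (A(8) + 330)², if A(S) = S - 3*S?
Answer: 98596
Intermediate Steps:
A(S) = -2*S
(A(8) + 330)² = (-2*8 + 330)² = (-16 + 330)² = 314² = 98596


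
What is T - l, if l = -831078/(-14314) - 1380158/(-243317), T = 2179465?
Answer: 3795252451349916/1741419769 ≈ 2.1794e+6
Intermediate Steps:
l = 110985493669/1741419769 (l = -831078*(-1/14314) - 1380158*(-1/243317) = 415539/7157 + 1380158/243317 = 110985493669/1741419769 ≈ 63.733)
T - l = 2179465 - 1*110985493669/1741419769 = 2179465 - 110985493669/1741419769 = 3795252451349916/1741419769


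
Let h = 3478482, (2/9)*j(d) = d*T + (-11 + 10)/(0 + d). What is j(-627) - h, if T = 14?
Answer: -1470516891/418 ≈ -3.5180e+6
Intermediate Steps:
j(d) = 63*d - 9/(2*d) (j(d) = 9*(d*14 + (-11 + 10)/(0 + d))/2 = 9*(14*d - 1/d)/2 = 9*(-1/d + 14*d)/2 = 63*d - 9/(2*d))
j(-627) - h = (63*(-627) - 9/2/(-627)) - 1*3478482 = (-39501 - 9/2*(-1/627)) - 3478482 = (-39501 + 3/418) - 3478482 = -16511415/418 - 3478482 = -1470516891/418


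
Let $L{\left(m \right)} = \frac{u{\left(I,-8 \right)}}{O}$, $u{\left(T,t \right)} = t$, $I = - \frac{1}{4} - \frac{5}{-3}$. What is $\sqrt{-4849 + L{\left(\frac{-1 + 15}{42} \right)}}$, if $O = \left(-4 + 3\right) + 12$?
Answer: $\frac{i \sqrt{586817}}{11} \approx 69.64 i$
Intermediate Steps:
$I = \frac{17}{12}$ ($I = \left(-1\right) \frac{1}{4} - - \frac{5}{3} = - \frac{1}{4} + \frac{5}{3} = \frac{17}{12} \approx 1.4167$)
$O = 11$ ($O = -1 + 12 = 11$)
$L{\left(m \right)} = - \frac{8}{11}$
$\sqrt{-4849 + L{\left(\frac{-1 + 15}{42} \right)}} = \sqrt{-4849 - \frac{8}{11}} = \sqrt{- \frac{53347}{11}} = \frac{i \sqrt{586817}}{11}$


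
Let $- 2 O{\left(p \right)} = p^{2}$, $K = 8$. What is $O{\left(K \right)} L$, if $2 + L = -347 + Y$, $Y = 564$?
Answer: $-6880$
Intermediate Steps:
$O{\left(p \right)} = - \frac{p^{2}}{2}$
$L = 215$ ($L = -2 + \left(-347 + 564\right) = -2 + 217 = 215$)
$O{\left(K \right)} L = - \frac{8^{2}}{2} \cdot 215 = \left(- \frac{1}{2}\right) 64 \cdot 215 = \left(-32\right) 215 = -6880$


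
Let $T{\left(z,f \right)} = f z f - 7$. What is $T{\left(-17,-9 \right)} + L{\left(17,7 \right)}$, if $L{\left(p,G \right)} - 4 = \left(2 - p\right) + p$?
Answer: $-1378$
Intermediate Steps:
$T{\left(z,f \right)} = -7 + z f^{2}$ ($T{\left(z,f \right)} = z f^{2} - 7 = -7 + z f^{2}$)
$L{\left(p,G \right)} = 6$ ($L{\left(p,G \right)} = 4 + \left(\left(2 - p\right) + p\right) = 4 + 2 = 6$)
$T{\left(-17,-9 \right)} + L{\left(17,7 \right)} = \left(-7 - 17 \left(-9\right)^{2}\right) + 6 = \left(-7 - 1377\right) + 6 = -1384 + 6 = -1378$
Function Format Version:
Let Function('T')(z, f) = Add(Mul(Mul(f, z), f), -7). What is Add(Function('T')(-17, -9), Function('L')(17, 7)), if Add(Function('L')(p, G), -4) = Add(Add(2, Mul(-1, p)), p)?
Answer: -1378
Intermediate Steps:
Function('T')(z, f) = Add(-7, Mul(z, Pow(f, 2))) (Function('T')(z, f) = Add(Mul(z, Pow(f, 2)), -7) = Add(-7, Mul(z, Pow(f, 2))))
Function('L')(p, G) = 6 (Function('L')(p, G) = Add(4, Add(Add(2, Mul(-1, p)), p)) = Add(4, 2) = 6)
Add(Function('T')(-17, -9), Function('L')(17, 7)) = Add(Add(-7, Mul(-17, Pow(-9, 2))), 6) = Add(Add(-7, Mul(-17, 81)), 6) = Add(Add(-7, -1377), 6) = Add(-1384, 6) = -1378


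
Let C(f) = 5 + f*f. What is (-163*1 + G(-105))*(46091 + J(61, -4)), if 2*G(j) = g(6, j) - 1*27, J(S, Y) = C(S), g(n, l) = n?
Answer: -17286499/2 ≈ -8.6432e+6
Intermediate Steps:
C(f) = 5 + f²
J(S, Y) = 5 + S²
G(j) = -21/2 (G(j) = (6 - 1*27)/2 = (6 - 27)/2 = (½)*(-21) = -21/2)
(-163*1 + G(-105))*(46091 + J(61, -4)) = (-163*1 - 21/2)*(46091 + (5 + 61²)) = (-163 - 21/2)*(46091 + (5 + 3721)) = -347*(46091 + 3726)/2 = -347/2*49817 = -17286499/2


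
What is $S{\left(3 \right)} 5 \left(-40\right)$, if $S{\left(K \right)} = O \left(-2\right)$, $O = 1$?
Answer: $400$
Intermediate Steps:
$S{\left(K \right)} = -2$ ($S{\left(K \right)} = 1 \left(-2\right) = -2$)
$S{\left(3 \right)} 5 \left(-40\right) = \left(-2\right) 5 \left(-40\right) = \left(-10\right) \left(-40\right) = 400$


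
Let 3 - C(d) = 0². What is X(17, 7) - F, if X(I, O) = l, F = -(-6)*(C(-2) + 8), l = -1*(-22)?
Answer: -44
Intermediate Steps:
l = 22
C(d) = 3 (C(d) = 3 - 1*0² = 3 - 1*0 = 3 + 0 = 3)
F = 66 (F = -(-6)*(3 + 8) = -(-6)*11 = -1*(-66) = 66)
X(I, O) = 22
X(17, 7) - F = 22 - 1*66 = 22 - 66 = -44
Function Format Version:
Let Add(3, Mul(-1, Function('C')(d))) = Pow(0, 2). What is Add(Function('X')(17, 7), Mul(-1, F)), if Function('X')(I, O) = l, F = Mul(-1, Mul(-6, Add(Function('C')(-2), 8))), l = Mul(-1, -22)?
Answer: -44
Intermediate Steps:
l = 22
Function('C')(d) = 3 (Function('C')(d) = Add(3, Mul(-1, Pow(0, 2))) = Add(3, Mul(-1, 0)) = Add(3, 0) = 3)
F = 66 (F = Mul(-1, Mul(-6, Add(3, 8))) = Mul(-1, Mul(-6, 11)) = Mul(-1, -66) = 66)
Function('X')(I, O) = 22
Add(Function('X')(17, 7), Mul(-1, F)) = Add(22, Mul(-1, 66)) = Add(22, -66) = -44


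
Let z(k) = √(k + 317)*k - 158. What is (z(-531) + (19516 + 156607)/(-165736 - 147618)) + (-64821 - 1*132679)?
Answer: -61937101055/313354 - 531*I*√214 ≈ -1.9766e+5 - 7767.9*I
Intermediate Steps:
z(k) = -158 + k*√(317 + k) (z(k) = √(317 + k)*k - 158 = k*√(317 + k) - 158 = -158 + k*√(317 + k))
(z(-531) + (19516 + 156607)/(-165736 - 147618)) + (-64821 - 1*132679) = ((-158 - 531*√(317 - 531)) + (19516 + 156607)/(-165736 - 147618)) + (-64821 - 1*132679) = ((-158 - 531*I*√214) + 176123/(-313354)) + (-64821 - 132679) = ((-158 - 531*I*√214) + 176123*(-1/313354)) - 197500 = ((-158 - 531*I*√214) - 176123/313354) - 197500 = (-49686055/313354 - 531*I*√214) - 197500 = -61937101055/313354 - 531*I*√214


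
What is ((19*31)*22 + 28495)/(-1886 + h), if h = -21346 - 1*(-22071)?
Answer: -41453/1161 ≈ -35.705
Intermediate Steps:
h = 725 (h = -21346 + 22071 = 725)
((19*31)*22 + 28495)/(-1886 + h) = ((19*31)*22 + 28495)/(-1886 + 725) = (589*22 + 28495)/(-1161) = (12958 + 28495)*(-1/1161) = 41453*(-1/1161) = -41453/1161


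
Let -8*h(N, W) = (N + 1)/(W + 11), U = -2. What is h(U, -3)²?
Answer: 1/4096 ≈ 0.00024414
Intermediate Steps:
h(N, W) = -(1 + N)/(8*(11 + W)) (h(N, W) = -(N + 1)/(8*(W + 11)) = -(1 + N)/(8*(11 + W)))
h(U, -3)² = ((-1 - 1*(-2))/(8*(11 - 3)))² = ((⅛)*(-1 + 2)/8)² = ((⅛)*(⅛)*1)² = (1/64)² = 1/4096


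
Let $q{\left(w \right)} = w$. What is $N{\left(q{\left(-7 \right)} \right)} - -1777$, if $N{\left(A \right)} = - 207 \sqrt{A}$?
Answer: $1777 - 207 i \sqrt{7} \approx 1777.0 - 547.67 i$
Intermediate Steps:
$N{\left(q{\left(-7 \right)} \right)} - -1777 = - 207 \sqrt{-7} - -1777 = - 207 i \sqrt{7} + 1777 = 1777 - 207 i \sqrt{7}$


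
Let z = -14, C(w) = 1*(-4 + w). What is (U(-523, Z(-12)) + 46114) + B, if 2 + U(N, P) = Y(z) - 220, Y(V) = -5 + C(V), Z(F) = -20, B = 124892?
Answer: 170761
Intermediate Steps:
C(w) = -4 + w
Y(V) = -9 + V (Y(V) = -5 + (-4 + V) = -9 + V)
U(N, P) = -245 (U(N, P) = -2 + ((-9 - 14) - 220) = -2 + (-23 - 220) = -2 - 243 = -245)
(U(-523, Z(-12)) + 46114) + B = (-245 + 46114) + 124892 = 45869 + 124892 = 170761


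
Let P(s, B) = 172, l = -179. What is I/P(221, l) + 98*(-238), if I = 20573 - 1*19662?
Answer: -4010817/172 ≈ -23319.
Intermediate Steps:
I = 911 (I = 20573 - 19662 = 911)
I/P(221, l) + 98*(-238) = 911/172 + 98*(-238) = 911*(1/172) - 23324 = 911/172 - 23324 = -4010817/172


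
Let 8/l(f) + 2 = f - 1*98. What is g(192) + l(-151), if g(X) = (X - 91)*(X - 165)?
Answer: 684469/251 ≈ 2727.0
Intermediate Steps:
l(f) = 8/(-100 + f) (l(f) = 8/(-2 + (f - 1*98)) = 8/(-2 + (f - 98)) = 8/(-2 + (-98 + f)) = 8/(-100 + f))
g(X) = (-165 + X)*(-91 + X) (g(X) = (-91 + X)*(-165 + X) = (-165 + X)*(-91 + X))
g(192) + l(-151) = (15015 + 192² - 256*192) + 8/(-100 - 151) = (15015 + 36864 - 49152) + 8/(-251) = 2727 + 8*(-1/251) = 2727 - 8/251 = 684469/251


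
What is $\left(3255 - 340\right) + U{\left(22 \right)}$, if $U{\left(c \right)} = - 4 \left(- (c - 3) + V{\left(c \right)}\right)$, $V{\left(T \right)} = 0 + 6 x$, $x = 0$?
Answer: $2991$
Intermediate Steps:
$V{\left(T \right)} = 0$ ($V{\left(T \right)} = 0 + 6 \cdot 0 = 0 + 0 = 0$)
$U{\left(c \right)} = -12 + 4 c$ ($U{\left(c \right)} = - 4 \left(- (c - 3) + 0\right) = - 4 \left(- (-3 + c) + 0\right) = - 4 \left(\left(3 - c\right) + 0\right) = - 4 \left(3 - c\right) = -12 + 4 c$)
$\left(3255 - 340\right) + U{\left(22 \right)} = \left(3255 - 340\right) + \left(-12 + 4 \cdot 22\right) = \left(3255 - 340\right) + \left(-12 + 88\right) = 2915 + 76 = 2991$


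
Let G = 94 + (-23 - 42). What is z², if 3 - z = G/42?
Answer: 9409/1764 ≈ 5.3339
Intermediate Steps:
G = 29 (G = 94 - 65 = 29)
z = 97/42 (z = 3 - 29/42 = 97/42 ≈ 2.3095)
z² = (97/42)² = 9409/1764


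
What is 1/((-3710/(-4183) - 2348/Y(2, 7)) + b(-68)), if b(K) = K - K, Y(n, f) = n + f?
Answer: -37647/9788294 ≈ -0.0038461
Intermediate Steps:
Y(n, f) = f + n
b(K) = 0
1/((-3710/(-4183) - 2348/Y(2, 7)) + b(-68)) = 1/((-3710/(-4183) - 2348/(7 + 2)) + 0) = 1/((-3710*(-1/4183) - 2348/9) + 0) = 1/((3710/4183 - 2348*⅑) + 0) = 1/((3710/4183 - 2348/9) + 0) = 1/(-9788294/37647 + 0) = 1/(-9788294/37647) = -37647/9788294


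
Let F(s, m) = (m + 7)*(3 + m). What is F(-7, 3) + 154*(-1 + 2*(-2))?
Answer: -710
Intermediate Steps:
F(s, m) = (3 + m)*(7 + m) (F(s, m) = (7 + m)*(3 + m) = (3 + m)*(7 + m))
F(-7, 3) + 154*(-1 + 2*(-2)) = (21 + 3² + 10*3) + 154*(-1 + 2*(-2)) = (21 + 9 + 30) + 154*(-1 - 4) = 60 + 154*(-5) = 60 - 770 = -710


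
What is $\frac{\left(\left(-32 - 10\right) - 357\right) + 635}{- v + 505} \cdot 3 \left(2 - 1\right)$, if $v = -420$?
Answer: $\frac{708}{925} \approx 0.76541$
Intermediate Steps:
$\frac{\left(\left(-32 - 10\right) - 357\right) + 635}{- v + 505} \cdot 3 \left(2 - 1\right) = \frac{\left(\left(-32 - 10\right) - 357\right) + 635}{\left(-1\right) \left(-420\right) + 505} \cdot 3 \left(2 - 1\right) = \frac{\left(\left(-32 - 10\right) - 357\right) + 635}{420 + 505} \cdot 3 \cdot 1 = \frac{\left(-42 - 357\right) + 635}{925} \cdot 3 = \left(-399 + 635\right) \frac{1}{925} \cdot 3 = 236 \cdot \frac{1}{925} \cdot 3 = \frac{236}{925} \cdot 3 = \frac{708}{925}$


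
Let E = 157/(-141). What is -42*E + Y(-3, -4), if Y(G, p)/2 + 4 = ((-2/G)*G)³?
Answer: 1070/47 ≈ 22.766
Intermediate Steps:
E = -157/141 (E = 157*(-1/141) = -157/141 ≈ -1.1135)
Y(G, p) = -24 (Y(G, p) = -8 + 2*((-2/G)*G)³ = -8 + 2*(-2)³ = -8 + 2*(-8) = -8 - 16 = -24)
-42*E + Y(-3, -4) = -42*(-157/141) - 24 = 2198/47 - 24 = 1070/47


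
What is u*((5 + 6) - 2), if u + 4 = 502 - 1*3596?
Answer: -27882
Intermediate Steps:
u = -3098 (u = -4 + (502 - 1*3596) = -4 + (502 - 3596) = -4 - 3094 = -3098)
u*((5 + 6) - 2) = -3098*((5 + 6) - 2) = -3098*(11 - 2) = -3098*9 = -27882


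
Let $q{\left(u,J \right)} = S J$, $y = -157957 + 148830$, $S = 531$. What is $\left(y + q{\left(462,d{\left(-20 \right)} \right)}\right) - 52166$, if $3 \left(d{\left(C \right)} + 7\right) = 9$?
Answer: $-63417$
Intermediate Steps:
$y = -9127$
$d{\left(C \right)} = -4$ ($d{\left(C \right)} = -7 + \frac{1}{3} \cdot 9 = -7 + 3 = -4$)
$q{\left(u,J \right)} = 531 J$
$\left(y + q{\left(462,d{\left(-20 \right)} \right)}\right) - 52166 = \left(-9127 + 531 \left(-4\right)\right) - 52166 = \left(-9127 - 2124\right) - 52166 = -11251 - 52166 = -63417$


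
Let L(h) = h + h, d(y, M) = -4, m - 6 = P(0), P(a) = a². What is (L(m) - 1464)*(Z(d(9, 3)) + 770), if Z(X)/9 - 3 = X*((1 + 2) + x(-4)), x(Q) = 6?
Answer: -686796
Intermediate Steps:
m = 6 (m = 6 + 0² = 6 + 0 = 6)
L(h) = 2*h
Z(X) = 27 + 81*X (Z(X) = 27 + 9*(X*((1 + 2) + 6)) = 27 + 9*(X*(3 + 6)) = 27 + 9*(X*9) = 27 + 9*(9*X) = 27 + 81*X)
(L(m) - 1464)*(Z(d(9, 3)) + 770) = (2*6 - 1464)*((27 + 81*(-4)) + 770) = (12 - 1464)*((27 - 324) + 770) = -1452*(-297 + 770) = -1452*473 = -686796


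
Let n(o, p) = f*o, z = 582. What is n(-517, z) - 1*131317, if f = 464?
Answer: -371205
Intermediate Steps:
n(o, p) = 464*o
n(-517, z) - 1*131317 = 464*(-517) - 1*131317 = -239888 - 131317 = -371205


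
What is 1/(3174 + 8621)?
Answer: 1/11795 ≈ 8.4782e-5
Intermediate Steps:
1/(3174 + 8621) = 1/11795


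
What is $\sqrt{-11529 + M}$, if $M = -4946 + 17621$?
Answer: $\sqrt{1146} \approx 33.853$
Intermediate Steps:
$M = 12675$
$\sqrt{-11529 + M} = \sqrt{-11529 + 12675} = \sqrt{1146}$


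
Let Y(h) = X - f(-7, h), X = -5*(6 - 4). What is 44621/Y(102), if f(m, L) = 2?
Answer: -44621/12 ≈ -3718.4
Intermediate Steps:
X = -10 (X = -5*2 = -10)
Y(h) = -12 (Y(h) = -10 - 1*2 = -10 - 2 = -12)
44621/Y(102) = 44621/(-12) = 44621*(-1/12) = -44621/12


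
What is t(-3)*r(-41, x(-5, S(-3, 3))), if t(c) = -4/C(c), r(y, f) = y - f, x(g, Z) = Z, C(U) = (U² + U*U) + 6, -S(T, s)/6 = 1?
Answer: 35/6 ≈ 5.8333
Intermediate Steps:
S(T, s) = -6 (S(T, s) = -6*1 = -6)
C(U) = 6 + 2*U² (C(U) = (U² + U²) + 6 = 2*U² + 6 = 6 + 2*U²)
t(c) = -4/(6 + 2*c²)
t(-3)*r(-41, x(-5, S(-3, 3))) = (-2/(3 + (-3)²))*(-41 - 1*(-6)) = (-2/(3 + 9))*(-41 + 6) = -2/12*(-35) = -2*1/12*(-35) = -⅙*(-35) = 35/6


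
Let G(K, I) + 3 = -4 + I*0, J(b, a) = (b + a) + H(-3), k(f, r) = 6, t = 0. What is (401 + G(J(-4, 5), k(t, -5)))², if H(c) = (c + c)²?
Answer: 155236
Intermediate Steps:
H(c) = 4*c² (H(c) = (2*c)² = 4*c²)
J(b, a) = 36 + a + b (J(b, a) = (b + a) + 4*(-3)² = (a + b) + 4*9 = (a + b) + 36 = 36 + a + b)
G(K, I) = -7 (G(K, I) = -3 + (-4 + I*0) = -3 + (-4 + 0) = -3 - 4 = -7)
(401 + G(J(-4, 5), k(t, -5)))² = (401 - 7)² = 394² = 155236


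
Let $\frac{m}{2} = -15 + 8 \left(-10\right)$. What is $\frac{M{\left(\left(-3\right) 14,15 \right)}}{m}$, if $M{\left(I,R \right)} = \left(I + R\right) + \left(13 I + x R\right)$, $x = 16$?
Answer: $\frac{333}{190} \approx 1.7526$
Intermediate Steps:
$M{\left(I,R \right)} = 14 I + 17 R$ ($M{\left(I,R \right)} = \left(I + R\right) + \left(13 I + 16 R\right) = 14 I + 17 R$)
$m = -190$ ($m = 2 \left(-15 + 8 \left(-10\right)\right) = 2 \left(-15 - 80\right) = 2 \left(-95\right) = -190$)
$\frac{M{\left(\left(-3\right) 14,15 \right)}}{m} = \frac{14 \left(\left(-3\right) 14\right) + 17 \cdot 15}{-190} = \left(14 \left(-42\right) + 255\right) \left(- \frac{1}{190}\right) = \left(-588 + 255\right) \left(- \frac{1}{190}\right) = \left(-333\right) \left(- \frac{1}{190}\right) = \frac{333}{190}$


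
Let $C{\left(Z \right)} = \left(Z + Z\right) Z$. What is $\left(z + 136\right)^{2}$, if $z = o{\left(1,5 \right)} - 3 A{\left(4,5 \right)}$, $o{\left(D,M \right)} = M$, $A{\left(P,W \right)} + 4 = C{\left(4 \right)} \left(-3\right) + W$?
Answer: $181476$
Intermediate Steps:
$C{\left(Z \right)} = 2 Z^{2}$ ($C{\left(Z \right)} = 2 Z Z = 2 Z^{2}$)
$A{\left(P,W \right)} = -100 + W$ ($A{\left(P,W \right)} = -4 + \left(2 \cdot 4^{2} \left(-3\right) + W\right) = -4 + \left(2 \cdot 16 \left(-3\right) + W\right) = -4 + \left(32 \left(-3\right) + W\right) = -4 + \left(-96 + W\right) = -100 + W$)
$z = 290$ ($z = 5 - 3 \left(-100 + 5\right) = 5 - -285 = 5 + 285 = 290$)
$\left(z + 136\right)^{2} = \left(290 + 136\right)^{2} = 426^{2} = 181476$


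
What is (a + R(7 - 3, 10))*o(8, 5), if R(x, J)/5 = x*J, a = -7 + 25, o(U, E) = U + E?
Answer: 2834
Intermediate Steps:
o(U, E) = E + U
a = 18
R(x, J) = 5*J*x (R(x, J) = 5*(x*J) = 5*(J*x) = 5*J*x)
(a + R(7 - 3, 10))*o(8, 5) = (18 + 5*10*(7 - 3))*(5 + 8) = (18 + 5*10*4)*13 = (18 + 200)*13 = 218*13 = 2834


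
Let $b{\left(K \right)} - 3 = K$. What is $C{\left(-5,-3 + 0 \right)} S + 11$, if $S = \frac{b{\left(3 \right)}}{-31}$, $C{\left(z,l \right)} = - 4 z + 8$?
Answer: $\frac{173}{31} \approx 5.5806$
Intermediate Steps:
$C{\left(z,l \right)} = 8 - 4 z$
$b{\left(K \right)} = 3 + K$
$S = - \frac{6}{31}$ ($S = \frac{3 + 3}{-31} = 6 \left(- \frac{1}{31}\right) = - \frac{6}{31} \approx -0.19355$)
$C{\left(-5,-3 + 0 \right)} S + 11 = \left(8 - -20\right) \left(- \frac{6}{31}\right) + 11 = \left(8 + 20\right) \left(- \frac{6}{31}\right) + 11 = 28 \left(- \frac{6}{31}\right) + 11 = - \frac{168}{31} + 11 = \frac{173}{31}$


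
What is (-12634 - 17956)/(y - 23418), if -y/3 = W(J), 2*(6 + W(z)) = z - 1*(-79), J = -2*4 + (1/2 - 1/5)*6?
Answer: 76475/58773 ≈ 1.3012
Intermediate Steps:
J = -31/5 (J = -8 + (1*(½) - 1*⅕)*6 = -8 + (½ - ⅕)*6 = -8 + (3/10)*6 = -8 + 9/5 = -31/5 ≈ -6.2000)
W(z) = 67/2 + z/2 (W(z) = -6 + (z - 1*(-79))/2 = -6 + (z + 79)/2 = -6 + (79 + z)/2 = -6 + (79/2 + z/2) = 67/2 + z/2)
y = -456/5 (y = -3*(67/2 + (½)*(-31/5)) = -3*(67/2 - 31/10) = -3*152/5 = -456/5 ≈ -91.200)
(-12634 - 17956)/(y - 23418) = (-12634 - 17956)/(-456/5 - 23418) = -30590/(-117546/5) = -30590*(-5/117546) = 76475/58773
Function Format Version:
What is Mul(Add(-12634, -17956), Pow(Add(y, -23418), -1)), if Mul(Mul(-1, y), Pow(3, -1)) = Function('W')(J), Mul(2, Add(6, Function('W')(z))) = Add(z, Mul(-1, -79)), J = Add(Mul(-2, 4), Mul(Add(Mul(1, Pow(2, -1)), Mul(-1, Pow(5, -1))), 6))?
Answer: Rational(76475, 58773) ≈ 1.3012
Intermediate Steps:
J = Rational(-31, 5) (J = Add(-8, Mul(Add(Mul(1, Rational(1, 2)), Mul(-1, Rational(1, 5))), 6)) = Add(-8, Mul(Add(Rational(1, 2), Rational(-1, 5)), 6)) = Add(-8, Mul(Rational(3, 10), 6)) = Add(-8, Rational(9, 5)) = Rational(-31, 5) ≈ -6.2000)
Function('W')(z) = Add(Rational(67, 2), Mul(Rational(1, 2), z)) (Function('W')(z) = Add(-6, Mul(Rational(1, 2), Add(z, Mul(-1, -79)))) = Add(-6, Mul(Rational(1, 2), Add(z, 79))) = Add(-6, Mul(Rational(1, 2), Add(79, z))) = Add(-6, Add(Rational(79, 2), Mul(Rational(1, 2), z))) = Add(Rational(67, 2), Mul(Rational(1, 2), z)))
y = Rational(-456, 5) (y = Mul(-3, Add(Rational(67, 2), Mul(Rational(1, 2), Rational(-31, 5)))) = Mul(-3, Add(Rational(67, 2), Rational(-31, 10))) = Mul(-3, Rational(152, 5)) = Rational(-456, 5) ≈ -91.200)
Mul(Add(-12634, -17956), Pow(Add(y, -23418), -1)) = Mul(Add(-12634, -17956), Pow(Add(Rational(-456, 5), -23418), -1)) = Mul(-30590, Pow(Rational(-117546, 5), -1)) = Mul(-30590, Rational(-5, 117546)) = Rational(76475, 58773)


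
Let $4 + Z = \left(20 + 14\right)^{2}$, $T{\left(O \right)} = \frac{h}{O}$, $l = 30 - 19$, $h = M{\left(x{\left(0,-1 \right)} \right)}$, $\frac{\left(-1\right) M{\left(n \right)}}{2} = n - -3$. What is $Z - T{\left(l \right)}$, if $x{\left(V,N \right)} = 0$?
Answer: $\frac{12678}{11} \approx 1152.5$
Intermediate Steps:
$M{\left(n \right)} = -6 - 2 n$ ($M{\left(n \right)} = - 2 \left(n - -3\right) = - 2 \left(n + 3\right) = - 2 \left(3 + n\right) = -6 - 2 n$)
$h = -6$ ($h = -6 - 0 = -6 + 0 = -6$)
$l = 11$ ($l = 30 - 19 = 11$)
$T{\left(O \right)} = - \frac{6}{O}$
$Z = 1152$ ($Z = -4 + \left(20 + 14\right)^{2} = -4 + 34^{2} = -4 + 1156 = 1152$)
$Z - T{\left(l \right)} = 1152 - - \frac{6}{11} = 1152 + \frac{6}{11} = \frac{12678}{11}$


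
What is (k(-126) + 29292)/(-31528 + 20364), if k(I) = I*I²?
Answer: 492771/2791 ≈ 176.56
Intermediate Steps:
k(I) = I³
(k(-126) + 29292)/(-31528 + 20364) = ((-126)³ + 29292)/(-31528 + 20364) = (-2000376 + 29292)/(-11164) = -1971084*(-1/11164) = 492771/2791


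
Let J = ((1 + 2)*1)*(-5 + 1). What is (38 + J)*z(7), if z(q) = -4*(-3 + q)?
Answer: -416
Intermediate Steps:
z(q) = 12 - 4*q
J = -12 (J = (3*1)*(-4) = 3*(-4) = -12)
(38 + J)*z(7) = (38 - 12)*(12 - 4*7) = 26*(12 - 28) = 26*(-16) = -416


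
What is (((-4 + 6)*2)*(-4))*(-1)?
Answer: 16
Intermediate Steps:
(((-4 + 6)*2)*(-4))*(-1) = ((2*2)*(-4))*(-1) = (4*(-4))*(-1) = -16*(-1) = 16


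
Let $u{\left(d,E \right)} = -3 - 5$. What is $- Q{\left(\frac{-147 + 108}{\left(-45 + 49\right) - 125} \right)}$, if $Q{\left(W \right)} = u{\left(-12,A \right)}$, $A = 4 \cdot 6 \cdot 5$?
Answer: $8$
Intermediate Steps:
$A = 120$ ($A = 24 \cdot 5 = 120$)
$u{\left(d,E \right)} = -8$ ($u{\left(d,E \right)} = -3 - 5 = -8$)
$Q{\left(W \right)} = -8$
$- Q{\left(\frac{-147 + 108}{\left(-45 + 49\right) - 125} \right)} = \left(-1\right) \left(-8\right) = 8$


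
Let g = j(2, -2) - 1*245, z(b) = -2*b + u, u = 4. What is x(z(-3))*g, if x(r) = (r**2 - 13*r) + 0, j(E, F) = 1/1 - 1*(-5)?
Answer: 7170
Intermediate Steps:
j(E, F) = 6 (j(E, F) = 1 + 5 = 6)
z(b) = 4 - 2*b (z(b) = -2*b + 4 = 4 - 2*b)
g = -239 (g = 6 - 1*245 = 6 - 245 = -239)
x(r) = r**2 - 13*r
x(z(-3))*g = ((4 - 2*(-3))*(-13 + (4 - 2*(-3))))*(-239) = ((4 + 6)*(-13 + (4 + 6)))*(-239) = (10*(-13 + 10))*(-239) = (10*(-3))*(-239) = -30*(-239) = 7170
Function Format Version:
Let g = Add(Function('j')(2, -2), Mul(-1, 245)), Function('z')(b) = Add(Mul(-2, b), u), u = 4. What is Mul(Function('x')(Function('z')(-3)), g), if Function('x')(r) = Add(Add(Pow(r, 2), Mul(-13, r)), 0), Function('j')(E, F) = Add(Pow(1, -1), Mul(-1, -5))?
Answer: 7170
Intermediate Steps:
Function('j')(E, F) = 6 (Function('j')(E, F) = Add(1, 5) = 6)
Function('z')(b) = Add(4, Mul(-2, b)) (Function('z')(b) = Add(Mul(-2, b), 4) = Add(4, Mul(-2, b)))
g = -239 (g = Add(6, Mul(-1, 245)) = Add(6, -245) = -239)
Function('x')(r) = Add(Pow(r, 2), Mul(-13, r))
Mul(Function('x')(Function('z')(-3)), g) = Mul(Mul(Add(4, Mul(-2, -3)), Add(-13, Add(4, Mul(-2, -3)))), -239) = Mul(Mul(Add(4, 6), Add(-13, Add(4, 6))), -239) = Mul(Mul(10, Add(-13, 10)), -239) = Mul(Mul(10, -3), -239) = Mul(-30, -239) = 7170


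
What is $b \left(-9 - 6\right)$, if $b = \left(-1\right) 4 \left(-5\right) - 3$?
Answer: $-255$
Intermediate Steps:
$b = 17$ ($b = \left(-4\right) \left(-5\right) - 3 = 20 - 3 = 17$)
$b \left(-9 - 6\right) = 17 \left(-9 - 6\right) = 17 \left(-15\right) = -255$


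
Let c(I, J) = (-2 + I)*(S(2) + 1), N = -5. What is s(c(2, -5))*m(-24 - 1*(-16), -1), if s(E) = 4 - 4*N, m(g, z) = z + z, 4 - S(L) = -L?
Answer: -48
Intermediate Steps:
S(L) = 4 + L (S(L) = 4 - (-1)*L = 4 + L)
m(g, z) = 2*z
c(I, J) = -14 + 7*I (c(I, J) = (-2 + I)*((4 + 2) + 1) = (-2 + I)*(6 + 1) = (-2 + I)*7 = -14 + 7*I)
s(E) = 24 (s(E) = 4 - 4*(-5) = 4 - 1*(-20) = 4 + 20 = 24)
s(c(2, -5))*m(-24 - 1*(-16), -1) = 24*(2*(-1)) = 24*(-2) = -48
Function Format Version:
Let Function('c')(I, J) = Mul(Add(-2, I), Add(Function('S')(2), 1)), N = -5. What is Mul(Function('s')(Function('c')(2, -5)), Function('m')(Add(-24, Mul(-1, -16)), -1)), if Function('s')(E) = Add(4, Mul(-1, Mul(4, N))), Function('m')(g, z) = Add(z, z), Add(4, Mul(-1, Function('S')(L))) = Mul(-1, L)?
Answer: -48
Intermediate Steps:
Function('S')(L) = Add(4, L) (Function('S')(L) = Add(4, Mul(-1, Mul(-1, L))) = Add(4, L))
Function('m')(g, z) = Mul(2, z)
Function('c')(I, J) = Add(-14, Mul(7, I)) (Function('c')(I, J) = Mul(Add(-2, I), Add(Add(4, 2), 1)) = Mul(Add(-2, I), Add(6, 1)) = Mul(Add(-2, I), 7) = Add(-14, Mul(7, I)))
Function('s')(E) = 24 (Function('s')(E) = Add(4, Mul(-1, Mul(4, -5))) = Add(4, Mul(-1, -20)) = Add(4, 20) = 24)
Mul(Function('s')(Function('c')(2, -5)), Function('m')(Add(-24, Mul(-1, -16)), -1)) = Mul(24, Mul(2, -1)) = Mul(24, -2) = -48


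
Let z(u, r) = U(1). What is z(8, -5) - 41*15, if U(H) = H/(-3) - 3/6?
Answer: -3695/6 ≈ -615.83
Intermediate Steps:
U(H) = -½ - H/3 (U(H) = H*(-⅓) - 3*⅙ = -H/3 - ½ = -½ - H/3)
z(u, r) = -⅚ (z(u, r) = -½ - ⅓*1 = -½ - ⅓ = -⅚)
z(8, -5) - 41*15 = -⅚ - 41*15 = -⅚ - 615 = -3695/6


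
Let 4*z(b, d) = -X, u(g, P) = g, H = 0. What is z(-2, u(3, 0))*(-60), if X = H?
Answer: 0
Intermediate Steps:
X = 0
z(b, d) = 0 (z(b, d) = (-1*0)/4 = (¼)*0 = 0)
z(-2, u(3, 0))*(-60) = 0*(-60) = 0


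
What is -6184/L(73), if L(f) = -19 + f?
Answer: -3092/27 ≈ -114.52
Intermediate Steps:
-6184/L(73) = -6184/(-19 + 73) = -6184/54 = -6184*1/54 = -3092/27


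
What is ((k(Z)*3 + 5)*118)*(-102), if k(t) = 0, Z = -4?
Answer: -60180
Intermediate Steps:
((k(Z)*3 + 5)*118)*(-102) = ((0*3 + 5)*118)*(-102) = ((0 + 5)*118)*(-102) = (5*118)*(-102) = 590*(-102) = -60180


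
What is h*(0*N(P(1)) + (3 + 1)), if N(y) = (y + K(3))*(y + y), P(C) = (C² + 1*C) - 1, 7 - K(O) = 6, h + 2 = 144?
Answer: 568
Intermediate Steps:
h = 142 (h = -2 + 144 = 142)
K(O) = 1 (K(O) = 7 - 1*6 = 7 - 6 = 1)
P(C) = -1 + C + C² (P(C) = (C² + C) - 1 = (C + C²) - 1 = -1 + C + C²)
N(y) = 2*y*(1 + y) (N(y) = (y + 1)*(y + y) = (1 + y)*(2*y) = 2*y*(1 + y))
h*(0*N(P(1)) + (3 + 1)) = 142*(0*(2*(-1 + 1 + 1²)*(1 + (-1 + 1 + 1²))) + (3 + 1)) = 142*(0*(2*(-1 + 1 + 1)*(1 + (-1 + 1 + 1))) + 4) = 142*(0*(2*1*(1 + 1)) + 4) = 142*(0*(2*1*2) + 4) = 142*(0*4 + 4) = 142*(0 + 4) = 142*4 = 568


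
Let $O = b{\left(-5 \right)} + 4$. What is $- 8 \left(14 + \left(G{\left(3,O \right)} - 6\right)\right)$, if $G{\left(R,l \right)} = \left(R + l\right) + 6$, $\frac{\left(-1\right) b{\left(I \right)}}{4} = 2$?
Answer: $-104$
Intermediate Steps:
$b{\left(I \right)} = -8$ ($b{\left(I \right)} = \left(-4\right) 2 = -8$)
$O = -4$ ($O = -8 + 4 = -4$)
$G{\left(R,l \right)} = 6 + R + l$
$- 8 \left(14 + \left(G{\left(3,O \right)} - 6\right)\right) = - 8 \left(14 + \left(\left(6 + 3 - 4\right) - 6\right)\right) = - 8 \left(14 + \left(5 - 6\right)\right) = - 8 \left(14 - 1\right) = \left(-8\right) 13 = -104$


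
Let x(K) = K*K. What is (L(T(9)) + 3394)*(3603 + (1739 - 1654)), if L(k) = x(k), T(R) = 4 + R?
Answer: 13140344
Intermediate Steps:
x(K) = K²
L(k) = k²
(L(T(9)) + 3394)*(3603 + (1739 - 1654)) = ((4 + 9)² + 3394)*(3603 + (1739 - 1654)) = (13² + 3394)*(3603 + 85) = (169 + 3394)*3688 = 3563*3688 = 13140344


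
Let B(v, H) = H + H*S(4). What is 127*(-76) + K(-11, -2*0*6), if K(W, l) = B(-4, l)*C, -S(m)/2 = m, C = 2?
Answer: -9652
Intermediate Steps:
S(m) = -2*m
B(v, H) = -7*H (B(v, H) = H + H*(-2*4) = H + H*(-8) = H - 8*H = -7*H)
K(W, l) = -14*l (K(W, l) = -7*l*2 = -14*l)
127*(-76) + K(-11, -2*0*6) = 127*(-76) - 14*(-2*0)*6 = -9652 - 0*6 = -9652 - 14*0 = -9652 + 0 = -9652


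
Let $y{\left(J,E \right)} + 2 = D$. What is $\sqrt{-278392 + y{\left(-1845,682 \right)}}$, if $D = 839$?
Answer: $i \sqrt{277555} \approx 526.83 i$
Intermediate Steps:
$y{\left(J,E \right)} = 837$ ($y{\left(J,E \right)} = -2 + 839 = 837$)
$\sqrt{-278392 + y{\left(-1845,682 \right)}} = \sqrt{-278392 + 837} = \sqrt{-277555} = i \sqrt{277555}$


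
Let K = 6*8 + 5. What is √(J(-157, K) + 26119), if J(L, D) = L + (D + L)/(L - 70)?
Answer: √1337819506/227 ≈ 161.13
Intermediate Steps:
K = 53 (K = 48 + 5 = 53)
J(L, D) = L + (D + L)/(-70 + L)
√(J(-157, K) + 26119) = √((53 + (-157)² - 69*(-157))/(-70 - 157) + 26119) = √((53 + 24649 + 10833)/(-227) + 26119) = √(-1/227*35535 + 26119) = √(-35535/227 + 26119) = √(5893478/227) = √1337819506/227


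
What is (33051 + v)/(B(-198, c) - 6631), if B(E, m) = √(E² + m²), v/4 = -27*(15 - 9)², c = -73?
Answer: -64459951/14641876 - 9721*√44533/14641876 ≈ -4.5425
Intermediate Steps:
v = -3888 (v = 4*(-27*(15 - 9)²) = 4*(-27*6²) = 4*(-27*36) = 4*(-972) = -3888)
(33051 + v)/(B(-198, c) - 6631) = (33051 - 3888)/(√((-198)² + (-73)²) - 6631) = 29163/(√(39204 + 5329) - 6631) = 29163/(√44533 - 6631) = 29163/(-6631 + √44533)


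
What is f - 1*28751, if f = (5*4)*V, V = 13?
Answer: -28491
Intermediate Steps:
f = 260 (f = (5*4)*13 = 20*13 = 260)
f - 1*28751 = 260 - 1*28751 = 260 - 28751 = -28491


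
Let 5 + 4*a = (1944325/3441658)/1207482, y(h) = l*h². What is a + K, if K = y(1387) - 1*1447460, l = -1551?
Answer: -49623080303603792365151/16622960340624 ≈ -2.9852e+9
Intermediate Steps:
y(h) = -1551*h²
a = -20778698481455/16622960340624 (a = -5/4 + ((1944325/3441658)/1207482)/4 = -5/4 + ((1944325*(1/3441658))*(1/1207482))/4 = -5/4 + ((1944325/3441658)*(1/1207482))/4 = -5/4 + (¼)*(1944325/4155740085156) = -5/4 + 1944325/16622960340624 = -20778698481455/16622960340624 ≈ -1.2500)
K = -2985213179 (K = -1551*1387² - 1*1447460 = -1551*1923769 - 1447460 = -2983765719 - 1447460 = -2985213179)
a + K = -20778698481455/16622960340624 - 2985213179 = -49623080303603792365151/16622960340624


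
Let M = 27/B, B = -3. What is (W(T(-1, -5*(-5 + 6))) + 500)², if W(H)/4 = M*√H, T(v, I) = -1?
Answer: 248704 - 36000*I ≈ 2.487e+5 - 36000.0*I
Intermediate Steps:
M = -9 (M = 27/(-3) = 27*(-⅓) = -9)
W(H) = -36*√H (W(H) = 4*(-9*√H) = -36*√H)
(W(T(-1, -5*(-5 + 6))) + 500)² = (-36*I + 500)² = (500 - 36*I)²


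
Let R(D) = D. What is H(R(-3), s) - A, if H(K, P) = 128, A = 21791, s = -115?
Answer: -21663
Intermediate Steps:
H(R(-3), s) - A = 128 - 1*21791 = 128 - 21791 = -21663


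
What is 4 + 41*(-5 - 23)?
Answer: -1144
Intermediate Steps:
4 + 41*(-5 - 23) = 4 + 41*(-28) = 4 - 1148 = -1144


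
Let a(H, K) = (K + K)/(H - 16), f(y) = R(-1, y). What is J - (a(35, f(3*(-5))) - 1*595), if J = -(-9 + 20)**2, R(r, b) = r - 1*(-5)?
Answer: 8998/19 ≈ 473.58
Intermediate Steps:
R(r, b) = 5 + r (R(r, b) = r + 5 = 5 + r)
f(y) = 4 (f(y) = 5 - 1 = 4)
a(H, K) = 2*K/(-16 + H) (a(H, K) = (2*K)/(-16 + H) = 2*K/(-16 + H))
J = -121 (J = -1*11**2 = -1*121 = -121)
J - (a(35, f(3*(-5))) - 1*595) = -121 - (2*4/(-16 + 35) - 1*595) = -121 - (2*4/19 - 595) = -121 - (2*4*(1/19) - 595) = -121 - (8/19 - 595) = -121 - 1*(-11297/19) = -121 + 11297/19 = 8998/19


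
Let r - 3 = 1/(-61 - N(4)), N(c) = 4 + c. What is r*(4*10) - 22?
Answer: 6722/69 ≈ 97.420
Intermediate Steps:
r = 206/69 (r = 3 + 1/(-61 - (4 + 4)) = 3 + 1/(-61 - 1*8) = 3 + 1/(-61 - 8) = 3 + 1/(-69) = 3 - 1/69 = 206/69 ≈ 2.9855)
r*(4*10) - 22 = 206*(4*10)/69 - 22 = (206/69)*40 - 22 = 8240/69 - 22 = 6722/69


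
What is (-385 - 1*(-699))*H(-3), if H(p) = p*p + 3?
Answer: 3768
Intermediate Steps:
H(p) = 3 + p**2 (H(p) = p**2 + 3 = 3 + p**2)
(-385 - 1*(-699))*H(-3) = (-385 - 1*(-699))*(3 + (-3)**2) = (-385 + 699)*(3 + 9) = 314*12 = 3768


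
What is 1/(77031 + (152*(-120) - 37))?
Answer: 1/58754 ≈ 1.7020e-5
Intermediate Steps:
1/(77031 + (152*(-120) - 37)) = 1/(77031 + (-18240 - 37)) = 1/(77031 - 18277) = 1/58754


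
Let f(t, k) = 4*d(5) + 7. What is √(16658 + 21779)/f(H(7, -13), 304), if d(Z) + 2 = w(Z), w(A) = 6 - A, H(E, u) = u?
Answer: 17*√133/3 ≈ 65.351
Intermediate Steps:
d(Z) = 4 - Z (d(Z) = -2 + (6 - Z) = 4 - Z)
f(t, k) = 3 (f(t, k) = 4*(4 - 1*5) + 7 = 4*(4 - 5) + 7 = 4*(-1) + 7 = -4 + 7 = 3)
√(16658 + 21779)/f(H(7, -13), 304) = √(16658 + 21779)/3 = √38437*(⅓) = (17*√133)*(⅓) = 17*√133/3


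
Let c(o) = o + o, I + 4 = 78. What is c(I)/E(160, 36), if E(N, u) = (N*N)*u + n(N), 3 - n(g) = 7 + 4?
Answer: 37/230398 ≈ 0.00016059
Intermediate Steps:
n(g) = -8 (n(g) = 3 - (7 + 4) = 3 - 1*11 = 3 - 11 = -8)
E(N, u) = -8 + u*N² (E(N, u) = (N*N)*u - 8 = N²*u - 8 = u*N² - 8 = -8 + u*N²)
I = 74 (I = -4 + 78 = 74)
c(o) = 2*o
c(I)/E(160, 36) = (2*74)/(-8 + 36*160²) = 148/(-8 + 36*25600) = 148/(-8 + 921600) = 148/921592 = 148*(1/921592) = 37/230398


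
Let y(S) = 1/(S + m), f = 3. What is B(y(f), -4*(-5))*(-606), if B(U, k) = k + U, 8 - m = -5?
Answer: -97263/8 ≈ -12158.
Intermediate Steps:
m = 13 (m = 8 - 1*(-5) = 8 + 5 = 13)
y(S) = 1/(13 + S) (y(S) = 1/(S + 13) = 1/(13 + S))
B(U, k) = U + k
B(y(f), -4*(-5))*(-606) = (1/(13 + 3) - 4*(-5))*(-606) = (1/16 + 20)*(-606) = (321/16)*(-606) = -97263/8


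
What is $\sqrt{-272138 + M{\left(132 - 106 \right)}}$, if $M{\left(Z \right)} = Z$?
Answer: $4 i \sqrt{17007} \approx 521.64 i$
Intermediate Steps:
$\sqrt{-272138 + M{\left(132 - 106 \right)}} = \sqrt{-272138 + \left(132 - 106\right)} = \sqrt{-272138 + 26} = \sqrt{-272112} = 4 i \sqrt{17007}$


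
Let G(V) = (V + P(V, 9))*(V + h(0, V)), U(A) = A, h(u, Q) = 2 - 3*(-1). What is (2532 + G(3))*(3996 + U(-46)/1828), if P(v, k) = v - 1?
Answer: 4696884806/457 ≈ 1.0278e+7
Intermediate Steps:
P(v, k) = -1 + v
h(u, Q) = 5 (h(u, Q) = 2 + 3 = 5)
G(V) = (-1 + 2*V)*(5 + V) (G(V) = (V + (-1 + V))*(V + 5) = (-1 + 2*V)*(5 + V))
(2532 + G(3))*(3996 + U(-46)/1828) = (2532 + (-5 + 2*3² + 9*3))*(3996 - 46/1828) = (2532 + (-5 + 2*9 + 27))*(3996 - 46*1/1828) = (2532 + (-5 + 18 + 27))*(3996 - 23/914) = (2532 + 40)*(3652321/914) = 2572*(3652321/914) = 4696884806/457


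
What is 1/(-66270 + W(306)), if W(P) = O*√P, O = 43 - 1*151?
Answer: -11045/731357286 + 9*√34/121892881 ≈ -1.4672e-5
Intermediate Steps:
O = -108 (O = 43 - 151 = -108)
W(P) = -108*√P
1/(-66270 + W(306)) = 1/(-66270 - 324*√34)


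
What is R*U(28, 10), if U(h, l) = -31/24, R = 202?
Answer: -3131/12 ≈ -260.92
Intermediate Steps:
U(h, l) = -31/24 (U(h, l) = -31*1/24 = -31/24)
R*U(28, 10) = 202*(-31/24) = -3131/12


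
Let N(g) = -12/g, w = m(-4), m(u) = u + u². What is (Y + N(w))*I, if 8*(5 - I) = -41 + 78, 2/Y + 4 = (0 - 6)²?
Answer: -45/128 ≈ -0.35156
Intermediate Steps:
w = 12 (w = -4*(1 - 4) = -4*(-3) = 12)
Y = 1/16 (Y = 2/(-4 + (0 - 6)²) = 2/(-4 + (-6)²) = 2/(-4 + 36) = 2/32 = 2*(1/32) = 1/16 ≈ 0.062500)
I = 3/8 (I = 5 - (-41 + 78)/8 = 5 - ⅛*37 = 5 - 37/8 = 3/8 ≈ 0.37500)
(Y + N(w))*I = (1/16 - 12/12)*(3/8) = (1/16 - 12*1/12)*(3/8) = (1/16 - 1)*(3/8) = -15/16*3/8 = -45/128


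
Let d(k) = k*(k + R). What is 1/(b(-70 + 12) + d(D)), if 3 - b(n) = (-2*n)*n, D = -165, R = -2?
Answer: 1/34286 ≈ 2.9166e-5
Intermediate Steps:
b(n) = 3 + 2*n**2 (b(n) = 3 - (-2*n)*n = 3 - (-2)*n**2 = 3 + 2*n**2)
d(k) = k*(-2 + k) (d(k) = k*(k - 2) = k*(-2 + k))
1/(b(-70 + 12) + d(D)) = 1/((3 + 2*(-70 + 12)**2) - 165*(-2 - 165)) = 1/((3 + 2*(-58)**2) - 165*(-167)) = 1/((3 + 2*3364) + 27555) = 1/((3 + 6728) + 27555) = 1/(6731 + 27555) = 1/34286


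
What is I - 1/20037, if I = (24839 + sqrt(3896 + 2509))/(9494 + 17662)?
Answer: 165890629/181374924 + sqrt(6405)/27156 ≈ 0.91758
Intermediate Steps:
I = 24839/27156 + sqrt(6405)/27156 (I = (24839 + sqrt(6405))/27156 = (24839 + sqrt(6405))*(1/27156) = 24839/27156 + sqrt(6405)/27156 ≈ 0.91763)
I - 1/20037 = (24839/27156 + sqrt(6405)/27156) - 1/20037 = 165890629/181374924 + sqrt(6405)/27156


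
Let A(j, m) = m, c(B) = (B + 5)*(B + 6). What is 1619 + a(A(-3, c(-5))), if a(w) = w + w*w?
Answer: 1619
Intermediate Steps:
c(B) = (5 + B)*(6 + B)
a(w) = w + w²
1619 + a(A(-3, c(-5))) = 1619 + (30 + (-5)² + 11*(-5))*(1 + (30 + (-5)² + 11*(-5))) = 1619 + (30 + 25 - 55)*(1 + (30 + 25 - 55)) = 1619 + 0*(1 + 0) = 1619 + 0*1 = 1619 + 0 = 1619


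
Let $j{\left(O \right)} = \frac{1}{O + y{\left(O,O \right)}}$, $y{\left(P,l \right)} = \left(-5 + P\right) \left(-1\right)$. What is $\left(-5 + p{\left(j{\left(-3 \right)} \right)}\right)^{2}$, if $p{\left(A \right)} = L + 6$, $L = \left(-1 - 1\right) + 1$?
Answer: $0$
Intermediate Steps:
$L = -1$ ($L = -2 + 1 = -1$)
$y{\left(P,l \right)} = 5 - P$
$j{\left(O \right)} = \frac{1}{5}$ ($j{\left(O \right)} = \frac{1}{O - \left(-5 + O\right)} = \frac{1}{5}$)
$p{\left(A \right)} = 5$ ($p{\left(A \right)} = -1 + 6 = 5$)
$\left(-5 + p{\left(j{\left(-3 \right)} \right)}\right)^{2} = \left(-5 + 5\right)^{2} = 0^{2} = 0$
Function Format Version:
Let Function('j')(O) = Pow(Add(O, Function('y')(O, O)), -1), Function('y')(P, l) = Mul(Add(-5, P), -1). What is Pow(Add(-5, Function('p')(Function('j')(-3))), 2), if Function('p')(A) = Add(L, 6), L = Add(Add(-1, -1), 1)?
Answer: 0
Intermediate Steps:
L = -1 (L = Add(-2, 1) = -1)
Function('y')(P, l) = Add(5, Mul(-1, P))
Function('j')(O) = Rational(1, 5) (Function('j')(O) = Pow(Add(O, Add(5, Mul(-1, O))), -1) = Pow(5, -1) = Rational(1, 5))
Function('p')(A) = 5 (Function('p')(A) = Add(-1, 6) = 5)
Pow(Add(-5, Function('p')(Function('j')(-3))), 2) = Pow(Add(-5, 5), 2) = Pow(0, 2) = 0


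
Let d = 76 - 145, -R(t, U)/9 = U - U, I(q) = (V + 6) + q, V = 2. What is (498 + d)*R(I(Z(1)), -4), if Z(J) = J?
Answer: 0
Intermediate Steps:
I(q) = 8 + q (I(q) = (2 + 6) + q = 8 + q)
R(t, U) = 0 (R(t, U) = -9*(U - U) = -9*0 = 0)
d = -69
(498 + d)*R(I(Z(1)), -4) = (498 - 69)*0 = 429*0 = 0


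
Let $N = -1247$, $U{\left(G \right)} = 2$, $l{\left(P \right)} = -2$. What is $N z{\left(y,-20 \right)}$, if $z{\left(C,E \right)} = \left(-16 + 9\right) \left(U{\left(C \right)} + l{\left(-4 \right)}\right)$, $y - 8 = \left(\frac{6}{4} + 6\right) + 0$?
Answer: $0$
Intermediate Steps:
$y = \frac{31}{2}$ ($y = 8 + \left(\left(\frac{6}{4} + 6\right) + 0\right) = 8 + \left(\left(6 \cdot \frac{1}{4} + 6\right) + 0\right) = 8 + \left(\left(\frac{3}{2} + 6\right) + 0\right) = 8 + \left(\frac{15}{2} + 0\right) = 8 + \frac{15}{2} = \frac{31}{2} \approx 15.5$)
$z{\left(C,E \right)} = 0$ ($z{\left(C,E \right)} = \left(-16 + 9\right) \left(2 - 2\right) = \left(-7\right) 0 = 0$)
$N z{\left(y,-20 \right)} = \left(-1247\right) 0 = 0$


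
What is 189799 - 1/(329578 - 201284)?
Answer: 24350072905/128294 ≈ 1.8980e+5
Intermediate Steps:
189799 - 1/(329578 - 201284) = 189799 - 1/128294 = 24350072905/128294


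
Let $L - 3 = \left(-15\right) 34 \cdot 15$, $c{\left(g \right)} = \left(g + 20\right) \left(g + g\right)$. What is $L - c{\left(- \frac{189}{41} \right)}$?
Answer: $- \frac{12616089}{1681} \approx -7505.1$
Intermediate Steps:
$c{\left(g \right)} = 2 g \left(20 + g\right)$ ($c{\left(g \right)} = \left(20 + g\right) 2 g = 2 g \left(20 + g\right)$)
$L = -7647$ ($L = 3 + \left(-15\right) 34 \cdot 15 = 3 - 7650 = -7647$)
$L - c{\left(- \frac{189}{41} \right)} = -7647 - 2 \left(- \frac{189}{41}\right) \left(20 - \frac{189}{41}\right) = -7647 - 2 \left(- \frac{189}{41}\right) \frac{631}{41} = -7647 - - \frac{238518}{1681} = -7647 + \frac{238518}{1681} = - \frac{12616089}{1681}$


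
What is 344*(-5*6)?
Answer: -10320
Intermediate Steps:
344*(-5*6) = 344*(-30) = -10320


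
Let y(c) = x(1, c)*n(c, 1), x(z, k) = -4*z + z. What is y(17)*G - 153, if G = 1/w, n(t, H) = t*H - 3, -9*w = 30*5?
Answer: -3762/25 ≈ -150.48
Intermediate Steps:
w = -50/3 (w = -10*5/3 = -1/9*150 = -50/3 ≈ -16.667)
x(z, k) = -3*z
n(t, H) = -3 + H*t (n(t, H) = H*t - 3 = -3 + H*t)
y(c) = 9 - 3*c (y(c) = (-3*1)*(-3 + 1*c) = -3*(-3 + c) = 9 - 3*c)
G = -3/50 (G = 1/(-50/3) = -3/50 ≈ -0.060000)
y(17)*G - 153 = (9 - 3*17)*(-3/50) - 153 = (9 - 51)*(-3/50) - 153 = -42*(-3/50) - 153 = 63/25 - 153 = -3762/25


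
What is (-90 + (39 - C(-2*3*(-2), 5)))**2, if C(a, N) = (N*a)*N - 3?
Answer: 121104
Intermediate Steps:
C(a, N) = -3 + a*N**2 (C(a, N) = a*N**2 - 3 = -3 + a*N**2)
(-90 + (39 - C(-2*3*(-2), 5)))**2 = (-90 + (39 - (-3 + (-2*3*(-2))*5**2)))**2 = (-90 + (39 - (-3 - 6*(-2)*25)))**2 = (-90 + (39 - (-3 + 12*25)))**2 = (-90 + (39 - (-3 + 300)))**2 = (-90 + (39 - 1*297))**2 = (-90 + (39 - 297))**2 = (-90 - 258)**2 = (-348)**2 = 121104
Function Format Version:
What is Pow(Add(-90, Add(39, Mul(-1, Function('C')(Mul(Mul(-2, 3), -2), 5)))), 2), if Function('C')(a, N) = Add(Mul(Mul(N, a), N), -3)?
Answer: 121104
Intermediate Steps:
Function('C')(a, N) = Add(-3, Mul(a, Pow(N, 2))) (Function('C')(a, N) = Add(Mul(a, Pow(N, 2)), -3) = Add(-3, Mul(a, Pow(N, 2))))
Pow(Add(-90, Add(39, Mul(-1, Function('C')(Mul(Mul(-2, 3), -2), 5)))), 2) = Pow(Add(-90, Add(39, Mul(-1, Add(-3, Mul(Mul(Mul(-2, 3), -2), Pow(5, 2)))))), 2) = Pow(Add(-90, Add(39, Mul(-1, Add(-3, Mul(Mul(-6, -2), 25))))), 2) = Pow(Add(-90, Add(39, Mul(-1, Add(-3, Mul(12, 25))))), 2) = Pow(Add(-90, Add(39, Mul(-1, Add(-3, 300)))), 2) = Pow(Add(-90, Add(39, Mul(-1, 297))), 2) = Pow(Add(-90, Add(39, -297)), 2) = Pow(Add(-90, -258), 2) = Pow(-348, 2) = 121104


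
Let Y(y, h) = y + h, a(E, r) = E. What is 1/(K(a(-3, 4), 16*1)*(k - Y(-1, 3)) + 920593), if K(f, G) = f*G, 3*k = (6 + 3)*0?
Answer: 1/920689 ≈ 1.0861e-6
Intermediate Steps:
k = 0 (k = ((6 + 3)*0)/3 = (9*0)/3 = (⅓)*0 = 0)
Y(y, h) = h + y
K(f, G) = G*f
1/(K(a(-3, 4), 16*1)*(k - Y(-1, 3)) + 920593) = 1/(((16*1)*(-3))*(0 - (3 - 1)) + 920593) = 1/((16*(-3))*(0 - 1*2) + 920593) = 1/(-48*(0 - 2) + 920593) = 1/(-48*(-2) + 920593) = 1/(96 + 920593) = 1/920689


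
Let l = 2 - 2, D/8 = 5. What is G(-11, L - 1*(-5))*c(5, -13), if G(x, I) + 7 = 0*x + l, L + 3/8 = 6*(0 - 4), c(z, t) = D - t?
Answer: -371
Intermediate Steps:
D = 40 (D = 8*5 = 40)
c(z, t) = 40 - t
L = -195/8 (L = -3/8 + 6*(0 - 4) = -3/8 + 6*(-4) = -3/8 - 24 = -195/8 ≈ -24.375)
l = 0
G(x, I) = -7 (G(x, I) = -7 + (0*x + 0) = -7 + (0 + 0) = -7 + 0 = -7)
G(-11, L - 1*(-5))*c(5, -13) = -7*(40 - 1*(-13)) = -7*(40 + 13) = -7*53 = -371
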